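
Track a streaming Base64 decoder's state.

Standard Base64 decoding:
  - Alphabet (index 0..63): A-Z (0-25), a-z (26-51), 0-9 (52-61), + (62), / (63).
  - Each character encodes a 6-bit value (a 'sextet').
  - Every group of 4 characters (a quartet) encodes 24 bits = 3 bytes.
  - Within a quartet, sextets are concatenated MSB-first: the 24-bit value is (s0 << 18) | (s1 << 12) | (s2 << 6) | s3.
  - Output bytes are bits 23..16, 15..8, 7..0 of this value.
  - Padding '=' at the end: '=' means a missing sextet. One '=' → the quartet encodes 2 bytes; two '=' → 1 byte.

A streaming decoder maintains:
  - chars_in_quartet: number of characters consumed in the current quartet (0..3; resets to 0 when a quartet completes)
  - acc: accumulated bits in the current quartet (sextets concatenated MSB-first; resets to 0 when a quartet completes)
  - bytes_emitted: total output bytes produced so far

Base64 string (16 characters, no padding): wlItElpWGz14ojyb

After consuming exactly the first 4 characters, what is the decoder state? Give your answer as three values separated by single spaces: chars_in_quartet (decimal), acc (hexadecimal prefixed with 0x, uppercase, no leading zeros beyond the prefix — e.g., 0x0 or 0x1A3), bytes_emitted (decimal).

After char 0 ('w'=48): chars_in_quartet=1 acc=0x30 bytes_emitted=0
After char 1 ('l'=37): chars_in_quartet=2 acc=0xC25 bytes_emitted=0
After char 2 ('I'=8): chars_in_quartet=3 acc=0x30948 bytes_emitted=0
After char 3 ('t'=45): chars_in_quartet=4 acc=0xC2522D -> emit C2 52 2D, reset; bytes_emitted=3

Answer: 0 0x0 3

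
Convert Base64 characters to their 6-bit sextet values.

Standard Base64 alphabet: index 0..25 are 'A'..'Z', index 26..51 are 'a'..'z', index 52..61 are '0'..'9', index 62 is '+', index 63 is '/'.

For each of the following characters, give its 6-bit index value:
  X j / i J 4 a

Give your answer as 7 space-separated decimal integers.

Answer: 23 35 63 34 9 56 26

Derivation:
'X': A..Z range, ord('X') − ord('A') = 23
'j': a..z range, 26 + ord('j') − ord('a') = 35
'/': index 63
'i': a..z range, 26 + ord('i') − ord('a') = 34
'J': A..Z range, ord('J') − ord('A') = 9
'4': 0..9 range, 52 + ord('4') − ord('0') = 56
'a': a..z range, 26 + ord('a') − ord('a') = 26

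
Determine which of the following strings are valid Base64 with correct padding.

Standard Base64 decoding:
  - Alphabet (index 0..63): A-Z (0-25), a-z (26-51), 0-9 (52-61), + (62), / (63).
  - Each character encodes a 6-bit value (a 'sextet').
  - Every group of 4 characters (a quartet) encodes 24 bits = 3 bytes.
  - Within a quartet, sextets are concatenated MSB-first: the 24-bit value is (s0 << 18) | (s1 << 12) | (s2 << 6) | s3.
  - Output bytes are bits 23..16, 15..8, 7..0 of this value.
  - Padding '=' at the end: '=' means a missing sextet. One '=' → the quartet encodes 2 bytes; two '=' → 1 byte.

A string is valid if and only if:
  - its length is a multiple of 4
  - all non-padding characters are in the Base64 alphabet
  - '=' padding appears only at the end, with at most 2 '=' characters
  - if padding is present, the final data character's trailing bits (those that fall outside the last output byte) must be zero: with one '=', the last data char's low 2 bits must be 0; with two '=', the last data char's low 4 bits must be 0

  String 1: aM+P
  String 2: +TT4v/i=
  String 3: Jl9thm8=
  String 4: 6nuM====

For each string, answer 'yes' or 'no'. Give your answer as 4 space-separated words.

String 1: 'aM+P' → valid
String 2: '+TT4v/i=' → invalid (bad trailing bits)
String 3: 'Jl9thm8=' → valid
String 4: '6nuM====' → invalid (4 pad chars (max 2))

Answer: yes no yes no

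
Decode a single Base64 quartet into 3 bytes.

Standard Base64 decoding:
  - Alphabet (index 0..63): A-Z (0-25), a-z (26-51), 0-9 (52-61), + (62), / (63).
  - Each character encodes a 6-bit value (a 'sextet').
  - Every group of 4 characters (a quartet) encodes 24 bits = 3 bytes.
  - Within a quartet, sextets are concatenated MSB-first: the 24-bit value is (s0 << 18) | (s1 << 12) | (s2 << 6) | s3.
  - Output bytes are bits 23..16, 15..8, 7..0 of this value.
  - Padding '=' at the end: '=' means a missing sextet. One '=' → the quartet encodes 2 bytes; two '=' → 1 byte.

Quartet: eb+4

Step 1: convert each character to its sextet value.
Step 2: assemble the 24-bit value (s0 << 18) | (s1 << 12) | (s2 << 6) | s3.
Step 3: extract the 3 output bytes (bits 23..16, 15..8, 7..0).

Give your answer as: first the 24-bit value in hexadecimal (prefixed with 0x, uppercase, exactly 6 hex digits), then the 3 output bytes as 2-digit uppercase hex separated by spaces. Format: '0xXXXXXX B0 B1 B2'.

Sextets: e=30, b=27, +=62, 4=56
24-bit: (30<<18) | (27<<12) | (62<<6) | 56
      = 0x780000 | 0x01B000 | 0x000F80 | 0x000038
      = 0x79BFB8
Bytes: (v>>16)&0xFF=79, (v>>8)&0xFF=BF, v&0xFF=B8

Answer: 0x79BFB8 79 BF B8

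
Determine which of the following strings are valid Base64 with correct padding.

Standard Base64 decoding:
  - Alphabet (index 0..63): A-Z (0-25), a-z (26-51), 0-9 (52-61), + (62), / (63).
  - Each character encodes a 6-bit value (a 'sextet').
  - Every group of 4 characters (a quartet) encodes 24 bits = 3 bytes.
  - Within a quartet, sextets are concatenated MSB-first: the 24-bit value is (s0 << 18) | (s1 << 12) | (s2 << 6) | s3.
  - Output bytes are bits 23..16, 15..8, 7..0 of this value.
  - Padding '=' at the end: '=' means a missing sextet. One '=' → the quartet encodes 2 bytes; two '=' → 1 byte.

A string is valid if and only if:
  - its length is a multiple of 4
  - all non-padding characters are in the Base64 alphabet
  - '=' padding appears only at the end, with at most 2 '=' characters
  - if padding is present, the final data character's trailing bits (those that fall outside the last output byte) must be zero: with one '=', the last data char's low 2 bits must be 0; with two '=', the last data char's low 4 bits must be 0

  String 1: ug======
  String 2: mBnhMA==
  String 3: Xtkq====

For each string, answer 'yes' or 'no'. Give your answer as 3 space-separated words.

String 1: 'ug======' → invalid (6 pad chars (max 2))
String 2: 'mBnhMA==' → valid
String 3: 'Xtkq====' → invalid (4 pad chars (max 2))

Answer: no yes no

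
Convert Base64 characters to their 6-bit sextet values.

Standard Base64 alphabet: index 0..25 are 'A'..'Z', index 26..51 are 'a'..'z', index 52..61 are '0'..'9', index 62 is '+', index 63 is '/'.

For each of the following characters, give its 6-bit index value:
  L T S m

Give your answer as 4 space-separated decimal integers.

Answer: 11 19 18 38

Derivation:
'L': A..Z range, ord('L') − ord('A') = 11
'T': A..Z range, ord('T') − ord('A') = 19
'S': A..Z range, ord('S') − ord('A') = 18
'm': a..z range, 26 + ord('m') − ord('a') = 38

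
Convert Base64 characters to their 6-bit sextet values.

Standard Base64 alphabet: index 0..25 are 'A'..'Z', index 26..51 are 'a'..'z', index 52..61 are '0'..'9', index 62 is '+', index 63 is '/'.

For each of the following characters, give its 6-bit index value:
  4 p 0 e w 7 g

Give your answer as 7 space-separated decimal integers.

Answer: 56 41 52 30 48 59 32

Derivation:
'4': 0..9 range, 52 + ord('4') − ord('0') = 56
'p': a..z range, 26 + ord('p') − ord('a') = 41
'0': 0..9 range, 52 + ord('0') − ord('0') = 52
'e': a..z range, 26 + ord('e') − ord('a') = 30
'w': a..z range, 26 + ord('w') − ord('a') = 48
'7': 0..9 range, 52 + ord('7') − ord('0') = 59
'g': a..z range, 26 + ord('g') − ord('a') = 32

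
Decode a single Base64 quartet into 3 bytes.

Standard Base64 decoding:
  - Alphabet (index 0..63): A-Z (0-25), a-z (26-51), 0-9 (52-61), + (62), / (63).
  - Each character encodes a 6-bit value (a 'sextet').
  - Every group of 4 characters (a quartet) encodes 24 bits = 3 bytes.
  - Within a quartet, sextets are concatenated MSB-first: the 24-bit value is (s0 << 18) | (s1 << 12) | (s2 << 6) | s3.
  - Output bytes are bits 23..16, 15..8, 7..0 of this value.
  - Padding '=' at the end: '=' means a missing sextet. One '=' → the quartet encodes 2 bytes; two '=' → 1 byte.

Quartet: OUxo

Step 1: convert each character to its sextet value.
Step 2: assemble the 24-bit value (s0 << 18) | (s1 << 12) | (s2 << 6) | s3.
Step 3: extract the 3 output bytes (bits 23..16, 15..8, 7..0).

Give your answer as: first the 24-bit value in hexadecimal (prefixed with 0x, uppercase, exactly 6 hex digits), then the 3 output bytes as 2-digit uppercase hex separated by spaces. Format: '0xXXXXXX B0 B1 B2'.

Answer: 0x394C68 39 4C 68

Derivation:
Sextets: O=14, U=20, x=49, o=40
24-bit: (14<<18) | (20<<12) | (49<<6) | 40
      = 0x380000 | 0x014000 | 0x000C40 | 0x000028
      = 0x394C68
Bytes: (v>>16)&0xFF=39, (v>>8)&0xFF=4C, v&0xFF=68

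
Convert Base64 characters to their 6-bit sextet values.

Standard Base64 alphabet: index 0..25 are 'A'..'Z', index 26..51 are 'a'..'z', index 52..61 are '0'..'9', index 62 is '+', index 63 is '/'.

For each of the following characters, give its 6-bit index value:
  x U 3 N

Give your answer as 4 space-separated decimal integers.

Answer: 49 20 55 13

Derivation:
'x': a..z range, 26 + ord('x') − ord('a') = 49
'U': A..Z range, ord('U') − ord('A') = 20
'3': 0..9 range, 52 + ord('3') − ord('0') = 55
'N': A..Z range, ord('N') − ord('A') = 13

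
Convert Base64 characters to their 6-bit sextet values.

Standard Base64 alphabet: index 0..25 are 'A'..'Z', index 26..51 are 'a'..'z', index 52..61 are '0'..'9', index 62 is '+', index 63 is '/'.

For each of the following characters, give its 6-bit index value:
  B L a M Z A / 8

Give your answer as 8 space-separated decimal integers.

'B': A..Z range, ord('B') − ord('A') = 1
'L': A..Z range, ord('L') − ord('A') = 11
'a': a..z range, 26 + ord('a') − ord('a') = 26
'M': A..Z range, ord('M') − ord('A') = 12
'Z': A..Z range, ord('Z') − ord('A') = 25
'A': A..Z range, ord('A') − ord('A') = 0
'/': index 63
'8': 0..9 range, 52 + ord('8') − ord('0') = 60

Answer: 1 11 26 12 25 0 63 60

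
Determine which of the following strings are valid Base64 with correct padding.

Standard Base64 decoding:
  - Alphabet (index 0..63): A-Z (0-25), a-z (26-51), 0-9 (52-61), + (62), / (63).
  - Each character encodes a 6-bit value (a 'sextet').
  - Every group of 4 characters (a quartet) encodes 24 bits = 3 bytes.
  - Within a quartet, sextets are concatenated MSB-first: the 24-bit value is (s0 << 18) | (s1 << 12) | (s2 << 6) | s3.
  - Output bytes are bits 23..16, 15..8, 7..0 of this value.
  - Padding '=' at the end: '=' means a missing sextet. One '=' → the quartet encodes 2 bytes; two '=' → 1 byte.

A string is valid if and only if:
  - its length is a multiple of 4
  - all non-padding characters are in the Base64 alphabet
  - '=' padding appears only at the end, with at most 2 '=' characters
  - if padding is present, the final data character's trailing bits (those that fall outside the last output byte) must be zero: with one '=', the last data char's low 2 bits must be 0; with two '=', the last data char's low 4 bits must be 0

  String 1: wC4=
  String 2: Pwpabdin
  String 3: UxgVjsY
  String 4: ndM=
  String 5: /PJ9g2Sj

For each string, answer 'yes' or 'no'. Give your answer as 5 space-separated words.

String 1: 'wC4=' → valid
String 2: 'Pwpabdin' → valid
String 3: 'UxgVjsY' → invalid (len=7 not mult of 4)
String 4: 'ndM=' → valid
String 5: '/PJ9g2Sj' → valid

Answer: yes yes no yes yes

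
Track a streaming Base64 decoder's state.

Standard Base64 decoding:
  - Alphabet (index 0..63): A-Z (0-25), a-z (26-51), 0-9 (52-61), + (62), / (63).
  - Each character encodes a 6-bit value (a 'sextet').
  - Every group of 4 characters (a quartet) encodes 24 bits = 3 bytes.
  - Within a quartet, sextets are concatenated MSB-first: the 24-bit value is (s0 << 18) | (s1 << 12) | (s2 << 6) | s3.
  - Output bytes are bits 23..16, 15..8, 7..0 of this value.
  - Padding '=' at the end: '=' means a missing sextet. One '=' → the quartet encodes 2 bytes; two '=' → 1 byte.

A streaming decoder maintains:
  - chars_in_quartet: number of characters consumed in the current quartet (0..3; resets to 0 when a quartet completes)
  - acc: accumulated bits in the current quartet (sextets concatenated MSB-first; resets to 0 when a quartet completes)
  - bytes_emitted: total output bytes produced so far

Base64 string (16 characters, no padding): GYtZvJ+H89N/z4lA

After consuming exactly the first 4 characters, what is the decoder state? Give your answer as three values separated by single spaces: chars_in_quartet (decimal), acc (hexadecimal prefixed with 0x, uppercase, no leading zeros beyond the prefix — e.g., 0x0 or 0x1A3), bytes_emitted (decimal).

Answer: 0 0x0 3

Derivation:
After char 0 ('G'=6): chars_in_quartet=1 acc=0x6 bytes_emitted=0
After char 1 ('Y'=24): chars_in_quartet=2 acc=0x198 bytes_emitted=0
After char 2 ('t'=45): chars_in_quartet=3 acc=0x662D bytes_emitted=0
After char 3 ('Z'=25): chars_in_quartet=4 acc=0x198B59 -> emit 19 8B 59, reset; bytes_emitted=3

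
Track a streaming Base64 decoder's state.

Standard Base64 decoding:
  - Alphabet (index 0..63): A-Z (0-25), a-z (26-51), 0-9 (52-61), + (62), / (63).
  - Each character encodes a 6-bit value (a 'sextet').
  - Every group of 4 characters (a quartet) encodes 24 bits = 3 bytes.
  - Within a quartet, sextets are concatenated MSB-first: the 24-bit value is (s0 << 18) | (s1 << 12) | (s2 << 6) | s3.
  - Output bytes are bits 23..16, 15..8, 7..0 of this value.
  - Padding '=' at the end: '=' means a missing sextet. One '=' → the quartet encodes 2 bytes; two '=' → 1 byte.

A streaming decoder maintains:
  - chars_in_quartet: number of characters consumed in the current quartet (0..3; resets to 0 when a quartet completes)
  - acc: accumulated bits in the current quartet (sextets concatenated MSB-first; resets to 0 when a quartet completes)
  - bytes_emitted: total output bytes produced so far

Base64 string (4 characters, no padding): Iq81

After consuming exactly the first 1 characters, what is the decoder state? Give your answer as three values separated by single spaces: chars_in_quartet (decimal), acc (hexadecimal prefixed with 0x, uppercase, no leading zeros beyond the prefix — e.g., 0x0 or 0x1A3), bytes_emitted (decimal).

Answer: 1 0x8 0

Derivation:
After char 0 ('I'=8): chars_in_quartet=1 acc=0x8 bytes_emitted=0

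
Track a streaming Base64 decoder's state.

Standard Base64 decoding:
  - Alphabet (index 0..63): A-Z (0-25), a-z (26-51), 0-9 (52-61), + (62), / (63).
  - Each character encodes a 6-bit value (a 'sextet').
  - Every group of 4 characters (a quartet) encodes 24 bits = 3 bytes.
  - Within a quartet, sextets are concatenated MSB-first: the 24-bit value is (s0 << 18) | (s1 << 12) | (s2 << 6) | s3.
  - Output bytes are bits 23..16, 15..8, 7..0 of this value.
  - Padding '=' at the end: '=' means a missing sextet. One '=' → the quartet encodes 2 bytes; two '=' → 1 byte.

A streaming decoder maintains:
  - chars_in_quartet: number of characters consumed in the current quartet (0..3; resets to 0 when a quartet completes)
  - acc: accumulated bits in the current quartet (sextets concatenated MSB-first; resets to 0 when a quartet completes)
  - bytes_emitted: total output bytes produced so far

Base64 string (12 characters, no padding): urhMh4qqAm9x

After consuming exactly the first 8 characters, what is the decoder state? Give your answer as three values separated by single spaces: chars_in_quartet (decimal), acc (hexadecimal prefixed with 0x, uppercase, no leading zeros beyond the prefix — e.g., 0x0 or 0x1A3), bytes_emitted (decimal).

Answer: 0 0x0 6

Derivation:
After char 0 ('u'=46): chars_in_quartet=1 acc=0x2E bytes_emitted=0
After char 1 ('r'=43): chars_in_quartet=2 acc=0xBAB bytes_emitted=0
After char 2 ('h'=33): chars_in_quartet=3 acc=0x2EAE1 bytes_emitted=0
After char 3 ('M'=12): chars_in_quartet=4 acc=0xBAB84C -> emit BA B8 4C, reset; bytes_emitted=3
After char 4 ('h'=33): chars_in_quartet=1 acc=0x21 bytes_emitted=3
After char 5 ('4'=56): chars_in_quartet=2 acc=0x878 bytes_emitted=3
After char 6 ('q'=42): chars_in_quartet=3 acc=0x21E2A bytes_emitted=3
After char 7 ('q'=42): chars_in_quartet=4 acc=0x878AAA -> emit 87 8A AA, reset; bytes_emitted=6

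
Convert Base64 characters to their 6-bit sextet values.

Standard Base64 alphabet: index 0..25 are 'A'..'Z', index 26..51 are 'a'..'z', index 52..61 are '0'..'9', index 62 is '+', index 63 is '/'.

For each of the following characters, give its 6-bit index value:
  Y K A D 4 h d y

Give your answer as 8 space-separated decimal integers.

'Y': A..Z range, ord('Y') − ord('A') = 24
'K': A..Z range, ord('K') − ord('A') = 10
'A': A..Z range, ord('A') − ord('A') = 0
'D': A..Z range, ord('D') − ord('A') = 3
'4': 0..9 range, 52 + ord('4') − ord('0') = 56
'h': a..z range, 26 + ord('h') − ord('a') = 33
'd': a..z range, 26 + ord('d') − ord('a') = 29
'y': a..z range, 26 + ord('y') − ord('a') = 50

Answer: 24 10 0 3 56 33 29 50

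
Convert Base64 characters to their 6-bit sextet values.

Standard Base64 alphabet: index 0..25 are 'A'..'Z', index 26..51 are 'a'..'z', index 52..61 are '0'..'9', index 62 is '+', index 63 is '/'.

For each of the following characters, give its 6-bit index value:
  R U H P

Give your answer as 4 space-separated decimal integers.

Answer: 17 20 7 15

Derivation:
'R': A..Z range, ord('R') − ord('A') = 17
'U': A..Z range, ord('U') − ord('A') = 20
'H': A..Z range, ord('H') − ord('A') = 7
'P': A..Z range, ord('P') − ord('A') = 15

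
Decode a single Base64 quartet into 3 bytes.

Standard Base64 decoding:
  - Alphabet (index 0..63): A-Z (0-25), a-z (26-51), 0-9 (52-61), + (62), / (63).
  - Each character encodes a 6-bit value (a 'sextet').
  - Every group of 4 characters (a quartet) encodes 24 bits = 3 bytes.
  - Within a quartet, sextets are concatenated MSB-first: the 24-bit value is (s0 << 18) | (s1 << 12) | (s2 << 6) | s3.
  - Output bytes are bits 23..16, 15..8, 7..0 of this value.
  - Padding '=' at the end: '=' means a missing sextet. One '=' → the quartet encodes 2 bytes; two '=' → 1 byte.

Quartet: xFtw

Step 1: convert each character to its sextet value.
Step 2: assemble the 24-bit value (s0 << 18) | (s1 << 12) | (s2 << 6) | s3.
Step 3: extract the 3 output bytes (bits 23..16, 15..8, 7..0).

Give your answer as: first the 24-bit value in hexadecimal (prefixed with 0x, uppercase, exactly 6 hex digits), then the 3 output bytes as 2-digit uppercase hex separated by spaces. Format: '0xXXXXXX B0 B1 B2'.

Sextets: x=49, F=5, t=45, w=48
24-bit: (49<<18) | (5<<12) | (45<<6) | 48
      = 0xC40000 | 0x005000 | 0x000B40 | 0x000030
      = 0xC45B70
Bytes: (v>>16)&0xFF=C4, (v>>8)&0xFF=5B, v&0xFF=70

Answer: 0xC45B70 C4 5B 70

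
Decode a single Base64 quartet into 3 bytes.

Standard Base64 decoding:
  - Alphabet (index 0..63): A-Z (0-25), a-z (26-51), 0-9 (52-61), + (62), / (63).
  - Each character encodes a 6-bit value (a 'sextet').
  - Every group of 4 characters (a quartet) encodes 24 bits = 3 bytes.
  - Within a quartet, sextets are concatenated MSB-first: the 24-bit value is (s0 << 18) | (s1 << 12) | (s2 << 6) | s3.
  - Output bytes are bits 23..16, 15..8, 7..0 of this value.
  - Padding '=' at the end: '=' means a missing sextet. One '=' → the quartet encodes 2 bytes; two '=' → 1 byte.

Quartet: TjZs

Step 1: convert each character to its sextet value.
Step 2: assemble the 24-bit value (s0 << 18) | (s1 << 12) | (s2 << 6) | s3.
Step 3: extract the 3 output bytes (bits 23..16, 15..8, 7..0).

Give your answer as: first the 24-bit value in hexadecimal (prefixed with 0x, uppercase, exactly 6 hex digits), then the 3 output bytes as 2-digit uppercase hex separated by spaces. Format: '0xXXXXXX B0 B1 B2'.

Sextets: T=19, j=35, Z=25, s=44
24-bit: (19<<18) | (35<<12) | (25<<6) | 44
      = 0x4C0000 | 0x023000 | 0x000640 | 0x00002C
      = 0x4E366C
Bytes: (v>>16)&0xFF=4E, (v>>8)&0xFF=36, v&0xFF=6C

Answer: 0x4E366C 4E 36 6C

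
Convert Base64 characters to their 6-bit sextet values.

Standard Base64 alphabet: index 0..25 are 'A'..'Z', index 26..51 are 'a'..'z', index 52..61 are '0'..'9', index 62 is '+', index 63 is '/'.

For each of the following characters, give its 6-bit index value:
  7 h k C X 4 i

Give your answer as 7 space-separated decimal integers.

Answer: 59 33 36 2 23 56 34

Derivation:
'7': 0..9 range, 52 + ord('7') − ord('0') = 59
'h': a..z range, 26 + ord('h') − ord('a') = 33
'k': a..z range, 26 + ord('k') − ord('a') = 36
'C': A..Z range, ord('C') − ord('A') = 2
'X': A..Z range, ord('X') − ord('A') = 23
'4': 0..9 range, 52 + ord('4') − ord('0') = 56
'i': a..z range, 26 + ord('i') − ord('a') = 34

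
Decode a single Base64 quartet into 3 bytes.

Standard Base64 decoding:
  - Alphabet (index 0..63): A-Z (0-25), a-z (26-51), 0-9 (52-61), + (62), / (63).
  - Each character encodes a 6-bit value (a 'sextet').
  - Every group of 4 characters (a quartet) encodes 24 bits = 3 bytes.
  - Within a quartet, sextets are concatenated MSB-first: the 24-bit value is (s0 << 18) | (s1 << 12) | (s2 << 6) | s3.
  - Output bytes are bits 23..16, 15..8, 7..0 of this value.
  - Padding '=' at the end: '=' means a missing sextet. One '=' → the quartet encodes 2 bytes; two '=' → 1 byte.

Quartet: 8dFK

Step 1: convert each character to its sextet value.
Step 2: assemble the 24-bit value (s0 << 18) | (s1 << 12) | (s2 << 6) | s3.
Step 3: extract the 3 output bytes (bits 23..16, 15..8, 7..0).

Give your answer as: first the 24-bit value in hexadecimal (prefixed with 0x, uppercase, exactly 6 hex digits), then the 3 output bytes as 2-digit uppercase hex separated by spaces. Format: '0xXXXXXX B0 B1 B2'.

Answer: 0xF1D14A F1 D1 4A

Derivation:
Sextets: 8=60, d=29, F=5, K=10
24-bit: (60<<18) | (29<<12) | (5<<6) | 10
      = 0xF00000 | 0x01D000 | 0x000140 | 0x00000A
      = 0xF1D14A
Bytes: (v>>16)&0xFF=F1, (v>>8)&0xFF=D1, v&0xFF=4A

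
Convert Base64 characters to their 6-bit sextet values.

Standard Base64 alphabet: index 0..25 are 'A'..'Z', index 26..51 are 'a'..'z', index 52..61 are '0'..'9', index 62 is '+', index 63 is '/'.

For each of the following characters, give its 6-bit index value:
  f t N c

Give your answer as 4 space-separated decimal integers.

'f': a..z range, 26 + ord('f') − ord('a') = 31
't': a..z range, 26 + ord('t') − ord('a') = 45
'N': A..Z range, ord('N') − ord('A') = 13
'c': a..z range, 26 + ord('c') − ord('a') = 28

Answer: 31 45 13 28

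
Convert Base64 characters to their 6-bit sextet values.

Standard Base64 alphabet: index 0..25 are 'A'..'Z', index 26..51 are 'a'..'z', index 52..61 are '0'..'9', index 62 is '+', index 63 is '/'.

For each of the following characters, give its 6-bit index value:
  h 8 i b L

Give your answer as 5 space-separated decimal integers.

Answer: 33 60 34 27 11

Derivation:
'h': a..z range, 26 + ord('h') − ord('a') = 33
'8': 0..9 range, 52 + ord('8') − ord('0') = 60
'i': a..z range, 26 + ord('i') − ord('a') = 34
'b': a..z range, 26 + ord('b') − ord('a') = 27
'L': A..Z range, ord('L') − ord('A') = 11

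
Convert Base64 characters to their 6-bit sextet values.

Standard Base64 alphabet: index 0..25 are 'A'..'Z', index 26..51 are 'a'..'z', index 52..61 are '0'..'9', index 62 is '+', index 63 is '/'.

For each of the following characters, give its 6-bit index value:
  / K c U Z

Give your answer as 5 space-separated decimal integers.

Answer: 63 10 28 20 25

Derivation:
'/': index 63
'K': A..Z range, ord('K') − ord('A') = 10
'c': a..z range, 26 + ord('c') − ord('a') = 28
'U': A..Z range, ord('U') − ord('A') = 20
'Z': A..Z range, ord('Z') − ord('A') = 25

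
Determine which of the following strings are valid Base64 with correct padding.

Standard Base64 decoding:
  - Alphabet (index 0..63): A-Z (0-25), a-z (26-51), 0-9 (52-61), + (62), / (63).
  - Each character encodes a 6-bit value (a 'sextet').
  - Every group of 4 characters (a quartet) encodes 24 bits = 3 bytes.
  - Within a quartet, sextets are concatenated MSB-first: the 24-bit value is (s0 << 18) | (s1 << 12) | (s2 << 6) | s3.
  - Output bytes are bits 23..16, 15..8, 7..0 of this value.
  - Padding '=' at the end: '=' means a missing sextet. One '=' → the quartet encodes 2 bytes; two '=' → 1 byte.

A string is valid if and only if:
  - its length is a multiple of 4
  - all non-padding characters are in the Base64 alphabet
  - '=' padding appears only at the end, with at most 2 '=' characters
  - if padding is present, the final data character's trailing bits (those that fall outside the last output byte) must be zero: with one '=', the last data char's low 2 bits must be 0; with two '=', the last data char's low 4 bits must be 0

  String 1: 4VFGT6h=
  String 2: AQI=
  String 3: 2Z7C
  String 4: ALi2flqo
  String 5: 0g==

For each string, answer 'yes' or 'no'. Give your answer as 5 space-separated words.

String 1: '4VFGT6h=' → invalid (bad trailing bits)
String 2: 'AQI=' → valid
String 3: '2Z7C' → valid
String 4: 'ALi2flqo' → valid
String 5: '0g==' → valid

Answer: no yes yes yes yes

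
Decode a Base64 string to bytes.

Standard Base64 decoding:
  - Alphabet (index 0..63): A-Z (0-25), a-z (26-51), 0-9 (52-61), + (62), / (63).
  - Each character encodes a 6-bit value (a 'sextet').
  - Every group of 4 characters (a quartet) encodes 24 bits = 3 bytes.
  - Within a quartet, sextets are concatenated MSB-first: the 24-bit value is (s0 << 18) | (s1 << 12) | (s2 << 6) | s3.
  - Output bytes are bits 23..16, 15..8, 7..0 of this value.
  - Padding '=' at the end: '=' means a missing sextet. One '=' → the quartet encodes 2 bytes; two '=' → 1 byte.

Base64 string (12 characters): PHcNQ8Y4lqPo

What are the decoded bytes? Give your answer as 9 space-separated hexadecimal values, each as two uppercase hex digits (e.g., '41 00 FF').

After char 0 ('P'=15): chars_in_quartet=1 acc=0xF bytes_emitted=0
After char 1 ('H'=7): chars_in_quartet=2 acc=0x3C7 bytes_emitted=0
After char 2 ('c'=28): chars_in_quartet=3 acc=0xF1DC bytes_emitted=0
After char 3 ('N'=13): chars_in_quartet=4 acc=0x3C770D -> emit 3C 77 0D, reset; bytes_emitted=3
After char 4 ('Q'=16): chars_in_quartet=1 acc=0x10 bytes_emitted=3
After char 5 ('8'=60): chars_in_quartet=2 acc=0x43C bytes_emitted=3
After char 6 ('Y'=24): chars_in_quartet=3 acc=0x10F18 bytes_emitted=3
After char 7 ('4'=56): chars_in_quartet=4 acc=0x43C638 -> emit 43 C6 38, reset; bytes_emitted=6
After char 8 ('l'=37): chars_in_quartet=1 acc=0x25 bytes_emitted=6
After char 9 ('q'=42): chars_in_quartet=2 acc=0x96A bytes_emitted=6
After char 10 ('P'=15): chars_in_quartet=3 acc=0x25A8F bytes_emitted=6
After char 11 ('o'=40): chars_in_quartet=4 acc=0x96A3E8 -> emit 96 A3 E8, reset; bytes_emitted=9

Answer: 3C 77 0D 43 C6 38 96 A3 E8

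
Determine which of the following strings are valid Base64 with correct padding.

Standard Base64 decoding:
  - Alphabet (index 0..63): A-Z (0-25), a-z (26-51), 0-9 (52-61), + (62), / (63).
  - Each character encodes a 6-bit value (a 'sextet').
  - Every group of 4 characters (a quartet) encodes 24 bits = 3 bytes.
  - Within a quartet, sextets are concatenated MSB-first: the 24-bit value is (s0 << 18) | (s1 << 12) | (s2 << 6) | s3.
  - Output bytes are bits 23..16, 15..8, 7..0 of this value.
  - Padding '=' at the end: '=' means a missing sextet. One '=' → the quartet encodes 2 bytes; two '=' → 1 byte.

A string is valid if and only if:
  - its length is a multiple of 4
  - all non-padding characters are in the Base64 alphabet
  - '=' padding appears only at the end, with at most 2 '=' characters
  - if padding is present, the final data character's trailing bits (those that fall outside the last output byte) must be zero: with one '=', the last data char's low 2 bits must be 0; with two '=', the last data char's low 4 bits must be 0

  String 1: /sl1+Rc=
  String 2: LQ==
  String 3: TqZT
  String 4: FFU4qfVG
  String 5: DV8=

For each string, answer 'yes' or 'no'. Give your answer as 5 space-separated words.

String 1: '/sl1+Rc=' → valid
String 2: 'LQ==' → valid
String 3: 'TqZT' → valid
String 4: 'FFU4qfVG' → valid
String 5: 'DV8=' → valid

Answer: yes yes yes yes yes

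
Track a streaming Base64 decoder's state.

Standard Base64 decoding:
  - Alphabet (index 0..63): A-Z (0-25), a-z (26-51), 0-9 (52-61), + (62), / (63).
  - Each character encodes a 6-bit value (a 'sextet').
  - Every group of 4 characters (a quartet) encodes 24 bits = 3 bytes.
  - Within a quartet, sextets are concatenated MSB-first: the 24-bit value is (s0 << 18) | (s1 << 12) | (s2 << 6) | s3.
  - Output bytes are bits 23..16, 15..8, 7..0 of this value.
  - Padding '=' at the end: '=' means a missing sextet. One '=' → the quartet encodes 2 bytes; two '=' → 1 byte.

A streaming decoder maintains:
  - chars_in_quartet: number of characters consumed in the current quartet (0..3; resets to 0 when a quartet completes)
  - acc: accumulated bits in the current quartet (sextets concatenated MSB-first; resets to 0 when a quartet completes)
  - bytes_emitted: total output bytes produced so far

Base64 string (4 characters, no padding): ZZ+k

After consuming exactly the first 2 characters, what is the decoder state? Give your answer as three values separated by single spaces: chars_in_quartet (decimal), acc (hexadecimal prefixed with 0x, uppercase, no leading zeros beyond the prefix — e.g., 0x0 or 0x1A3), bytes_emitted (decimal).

Answer: 2 0x659 0

Derivation:
After char 0 ('Z'=25): chars_in_quartet=1 acc=0x19 bytes_emitted=0
After char 1 ('Z'=25): chars_in_quartet=2 acc=0x659 bytes_emitted=0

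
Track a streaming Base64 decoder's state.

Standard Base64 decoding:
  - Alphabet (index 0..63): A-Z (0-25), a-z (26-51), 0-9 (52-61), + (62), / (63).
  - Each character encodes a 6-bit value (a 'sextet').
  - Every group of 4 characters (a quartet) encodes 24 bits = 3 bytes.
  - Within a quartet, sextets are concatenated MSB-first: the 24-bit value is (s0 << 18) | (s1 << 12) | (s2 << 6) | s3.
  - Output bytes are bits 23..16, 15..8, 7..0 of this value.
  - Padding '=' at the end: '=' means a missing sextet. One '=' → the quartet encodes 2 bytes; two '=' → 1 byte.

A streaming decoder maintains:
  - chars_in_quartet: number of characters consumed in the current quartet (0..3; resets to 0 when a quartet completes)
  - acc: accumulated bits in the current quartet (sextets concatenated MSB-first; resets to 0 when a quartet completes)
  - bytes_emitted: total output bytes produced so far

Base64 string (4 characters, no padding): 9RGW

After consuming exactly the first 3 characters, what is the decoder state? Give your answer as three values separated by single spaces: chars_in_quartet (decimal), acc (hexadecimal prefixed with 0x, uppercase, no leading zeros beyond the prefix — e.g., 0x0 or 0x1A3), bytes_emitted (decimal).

After char 0 ('9'=61): chars_in_quartet=1 acc=0x3D bytes_emitted=0
After char 1 ('R'=17): chars_in_quartet=2 acc=0xF51 bytes_emitted=0
After char 2 ('G'=6): chars_in_quartet=3 acc=0x3D446 bytes_emitted=0

Answer: 3 0x3D446 0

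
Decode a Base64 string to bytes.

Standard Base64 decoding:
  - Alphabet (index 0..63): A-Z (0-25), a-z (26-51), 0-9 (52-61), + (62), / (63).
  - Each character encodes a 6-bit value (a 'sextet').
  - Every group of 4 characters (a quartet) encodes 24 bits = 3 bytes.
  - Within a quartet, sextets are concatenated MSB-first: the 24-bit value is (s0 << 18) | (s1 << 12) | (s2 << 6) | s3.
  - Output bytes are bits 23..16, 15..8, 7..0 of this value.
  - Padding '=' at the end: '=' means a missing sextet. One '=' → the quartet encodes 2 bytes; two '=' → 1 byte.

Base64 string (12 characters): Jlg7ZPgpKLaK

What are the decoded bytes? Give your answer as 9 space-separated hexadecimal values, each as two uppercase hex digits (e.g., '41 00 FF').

Answer: 26 58 3B 64 F8 29 28 B6 8A

Derivation:
After char 0 ('J'=9): chars_in_quartet=1 acc=0x9 bytes_emitted=0
After char 1 ('l'=37): chars_in_quartet=2 acc=0x265 bytes_emitted=0
After char 2 ('g'=32): chars_in_quartet=3 acc=0x9960 bytes_emitted=0
After char 3 ('7'=59): chars_in_quartet=4 acc=0x26583B -> emit 26 58 3B, reset; bytes_emitted=3
After char 4 ('Z'=25): chars_in_quartet=1 acc=0x19 bytes_emitted=3
After char 5 ('P'=15): chars_in_quartet=2 acc=0x64F bytes_emitted=3
After char 6 ('g'=32): chars_in_quartet=3 acc=0x193E0 bytes_emitted=3
After char 7 ('p'=41): chars_in_quartet=4 acc=0x64F829 -> emit 64 F8 29, reset; bytes_emitted=6
After char 8 ('K'=10): chars_in_quartet=1 acc=0xA bytes_emitted=6
After char 9 ('L'=11): chars_in_quartet=2 acc=0x28B bytes_emitted=6
After char 10 ('a'=26): chars_in_quartet=3 acc=0xA2DA bytes_emitted=6
After char 11 ('K'=10): chars_in_quartet=4 acc=0x28B68A -> emit 28 B6 8A, reset; bytes_emitted=9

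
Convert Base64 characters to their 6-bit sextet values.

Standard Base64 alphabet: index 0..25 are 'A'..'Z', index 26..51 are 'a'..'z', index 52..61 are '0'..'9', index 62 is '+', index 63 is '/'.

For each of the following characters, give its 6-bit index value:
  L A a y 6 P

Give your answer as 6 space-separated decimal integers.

Answer: 11 0 26 50 58 15

Derivation:
'L': A..Z range, ord('L') − ord('A') = 11
'A': A..Z range, ord('A') − ord('A') = 0
'a': a..z range, 26 + ord('a') − ord('a') = 26
'y': a..z range, 26 + ord('y') − ord('a') = 50
'6': 0..9 range, 52 + ord('6') − ord('0') = 58
'P': A..Z range, ord('P') − ord('A') = 15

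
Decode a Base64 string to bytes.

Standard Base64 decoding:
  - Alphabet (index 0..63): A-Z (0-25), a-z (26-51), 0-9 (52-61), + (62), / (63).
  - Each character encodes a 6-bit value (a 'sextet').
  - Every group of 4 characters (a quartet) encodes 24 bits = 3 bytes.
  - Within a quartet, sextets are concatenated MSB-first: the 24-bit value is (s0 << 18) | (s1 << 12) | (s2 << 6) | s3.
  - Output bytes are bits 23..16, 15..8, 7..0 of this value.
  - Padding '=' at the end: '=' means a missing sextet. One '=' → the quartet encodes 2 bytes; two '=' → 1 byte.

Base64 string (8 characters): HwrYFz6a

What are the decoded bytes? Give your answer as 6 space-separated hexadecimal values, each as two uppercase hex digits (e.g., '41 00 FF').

Answer: 1F 0A D8 17 3E 9A

Derivation:
After char 0 ('H'=7): chars_in_quartet=1 acc=0x7 bytes_emitted=0
After char 1 ('w'=48): chars_in_quartet=2 acc=0x1F0 bytes_emitted=0
After char 2 ('r'=43): chars_in_quartet=3 acc=0x7C2B bytes_emitted=0
After char 3 ('Y'=24): chars_in_quartet=4 acc=0x1F0AD8 -> emit 1F 0A D8, reset; bytes_emitted=3
After char 4 ('F'=5): chars_in_quartet=1 acc=0x5 bytes_emitted=3
After char 5 ('z'=51): chars_in_quartet=2 acc=0x173 bytes_emitted=3
After char 6 ('6'=58): chars_in_quartet=3 acc=0x5CFA bytes_emitted=3
After char 7 ('a'=26): chars_in_quartet=4 acc=0x173E9A -> emit 17 3E 9A, reset; bytes_emitted=6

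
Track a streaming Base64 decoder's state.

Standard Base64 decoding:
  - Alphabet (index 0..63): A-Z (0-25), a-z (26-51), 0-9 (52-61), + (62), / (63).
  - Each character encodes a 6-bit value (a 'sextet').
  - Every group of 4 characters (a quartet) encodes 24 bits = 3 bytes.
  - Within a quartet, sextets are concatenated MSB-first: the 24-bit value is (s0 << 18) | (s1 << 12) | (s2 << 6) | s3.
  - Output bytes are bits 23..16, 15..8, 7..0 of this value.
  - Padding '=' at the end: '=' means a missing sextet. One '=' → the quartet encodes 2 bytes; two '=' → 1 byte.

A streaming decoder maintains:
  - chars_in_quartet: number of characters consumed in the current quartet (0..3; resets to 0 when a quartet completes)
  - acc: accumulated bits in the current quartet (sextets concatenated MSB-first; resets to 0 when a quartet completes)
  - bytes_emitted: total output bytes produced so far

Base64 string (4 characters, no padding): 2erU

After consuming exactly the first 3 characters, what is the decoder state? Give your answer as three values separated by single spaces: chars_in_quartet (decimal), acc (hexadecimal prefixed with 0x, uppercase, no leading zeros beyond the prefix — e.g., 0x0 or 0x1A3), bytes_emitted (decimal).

Answer: 3 0x367AB 0

Derivation:
After char 0 ('2'=54): chars_in_quartet=1 acc=0x36 bytes_emitted=0
After char 1 ('e'=30): chars_in_quartet=2 acc=0xD9E bytes_emitted=0
After char 2 ('r'=43): chars_in_quartet=3 acc=0x367AB bytes_emitted=0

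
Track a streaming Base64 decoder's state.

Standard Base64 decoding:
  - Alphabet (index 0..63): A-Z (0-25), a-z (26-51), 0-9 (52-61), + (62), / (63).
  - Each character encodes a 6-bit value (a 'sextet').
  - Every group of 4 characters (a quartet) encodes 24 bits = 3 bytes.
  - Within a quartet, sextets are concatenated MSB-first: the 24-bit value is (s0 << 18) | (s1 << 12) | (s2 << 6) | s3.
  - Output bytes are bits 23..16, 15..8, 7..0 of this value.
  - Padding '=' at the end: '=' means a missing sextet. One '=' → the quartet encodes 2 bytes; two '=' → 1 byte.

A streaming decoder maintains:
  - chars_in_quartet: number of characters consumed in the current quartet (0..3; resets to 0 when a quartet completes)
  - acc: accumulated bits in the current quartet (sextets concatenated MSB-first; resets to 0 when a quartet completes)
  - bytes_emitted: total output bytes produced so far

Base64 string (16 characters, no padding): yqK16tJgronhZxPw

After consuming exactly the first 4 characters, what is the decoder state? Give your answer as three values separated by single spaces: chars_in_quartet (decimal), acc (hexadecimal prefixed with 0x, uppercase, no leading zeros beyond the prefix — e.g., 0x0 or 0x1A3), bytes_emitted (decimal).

After char 0 ('y'=50): chars_in_quartet=1 acc=0x32 bytes_emitted=0
After char 1 ('q'=42): chars_in_quartet=2 acc=0xCAA bytes_emitted=0
After char 2 ('K'=10): chars_in_quartet=3 acc=0x32A8A bytes_emitted=0
After char 3 ('1'=53): chars_in_quartet=4 acc=0xCAA2B5 -> emit CA A2 B5, reset; bytes_emitted=3

Answer: 0 0x0 3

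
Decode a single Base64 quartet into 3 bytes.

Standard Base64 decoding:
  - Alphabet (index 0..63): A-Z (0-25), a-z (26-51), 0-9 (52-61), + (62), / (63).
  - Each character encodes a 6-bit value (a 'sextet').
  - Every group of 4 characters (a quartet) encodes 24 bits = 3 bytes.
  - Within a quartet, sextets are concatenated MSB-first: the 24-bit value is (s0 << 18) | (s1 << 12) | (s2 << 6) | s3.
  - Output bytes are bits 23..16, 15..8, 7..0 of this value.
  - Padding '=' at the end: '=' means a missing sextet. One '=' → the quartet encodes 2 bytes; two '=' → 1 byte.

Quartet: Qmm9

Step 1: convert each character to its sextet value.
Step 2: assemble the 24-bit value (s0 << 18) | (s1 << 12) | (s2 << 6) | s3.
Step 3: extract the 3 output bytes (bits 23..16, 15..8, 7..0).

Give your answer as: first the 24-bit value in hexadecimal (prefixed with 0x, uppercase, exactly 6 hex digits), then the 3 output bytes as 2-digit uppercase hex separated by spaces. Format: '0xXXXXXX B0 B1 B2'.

Answer: 0x4269BD 42 69 BD

Derivation:
Sextets: Q=16, m=38, m=38, 9=61
24-bit: (16<<18) | (38<<12) | (38<<6) | 61
      = 0x400000 | 0x026000 | 0x000980 | 0x00003D
      = 0x4269BD
Bytes: (v>>16)&0xFF=42, (v>>8)&0xFF=69, v&0xFF=BD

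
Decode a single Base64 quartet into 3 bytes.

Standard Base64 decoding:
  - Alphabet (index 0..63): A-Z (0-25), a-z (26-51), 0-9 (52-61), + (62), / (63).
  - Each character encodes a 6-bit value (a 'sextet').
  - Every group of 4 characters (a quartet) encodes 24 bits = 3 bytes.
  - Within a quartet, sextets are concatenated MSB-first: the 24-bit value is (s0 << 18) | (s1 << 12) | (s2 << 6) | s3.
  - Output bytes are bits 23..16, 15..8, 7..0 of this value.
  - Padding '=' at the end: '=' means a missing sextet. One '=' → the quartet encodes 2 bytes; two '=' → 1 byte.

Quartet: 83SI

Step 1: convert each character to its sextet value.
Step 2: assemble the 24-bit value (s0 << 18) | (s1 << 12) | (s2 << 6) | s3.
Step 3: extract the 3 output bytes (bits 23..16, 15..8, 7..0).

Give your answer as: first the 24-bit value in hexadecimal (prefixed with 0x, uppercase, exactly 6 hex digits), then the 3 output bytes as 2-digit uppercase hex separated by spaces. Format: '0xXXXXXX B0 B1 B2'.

Answer: 0xF37488 F3 74 88

Derivation:
Sextets: 8=60, 3=55, S=18, I=8
24-bit: (60<<18) | (55<<12) | (18<<6) | 8
      = 0xF00000 | 0x037000 | 0x000480 | 0x000008
      = 0xF37488
Bytes: (v>>16)&0xFF=F3, (v>>8)&0xFF=74, v&0xFF=88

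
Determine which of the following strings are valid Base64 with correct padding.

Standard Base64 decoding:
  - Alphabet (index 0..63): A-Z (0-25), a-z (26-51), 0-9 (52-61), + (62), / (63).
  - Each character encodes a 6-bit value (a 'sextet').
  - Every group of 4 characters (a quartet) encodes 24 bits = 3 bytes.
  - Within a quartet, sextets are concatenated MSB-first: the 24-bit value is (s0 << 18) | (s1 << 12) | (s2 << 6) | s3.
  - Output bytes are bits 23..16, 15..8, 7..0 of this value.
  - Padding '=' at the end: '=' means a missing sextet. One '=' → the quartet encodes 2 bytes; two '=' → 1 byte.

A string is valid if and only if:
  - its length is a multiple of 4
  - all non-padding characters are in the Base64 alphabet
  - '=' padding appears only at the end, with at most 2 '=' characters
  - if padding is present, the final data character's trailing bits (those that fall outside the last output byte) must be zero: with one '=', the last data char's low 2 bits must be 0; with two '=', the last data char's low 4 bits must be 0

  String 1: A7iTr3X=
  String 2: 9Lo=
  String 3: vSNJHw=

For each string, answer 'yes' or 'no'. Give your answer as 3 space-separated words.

String 1: 'A7iTr3X=' → invalid (bad trailing bits)
String 2: '9Lo=' → valid
String 3: 'vSNJHw=' → invalid (len=7 not mult of 4)

Answer: no yes no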